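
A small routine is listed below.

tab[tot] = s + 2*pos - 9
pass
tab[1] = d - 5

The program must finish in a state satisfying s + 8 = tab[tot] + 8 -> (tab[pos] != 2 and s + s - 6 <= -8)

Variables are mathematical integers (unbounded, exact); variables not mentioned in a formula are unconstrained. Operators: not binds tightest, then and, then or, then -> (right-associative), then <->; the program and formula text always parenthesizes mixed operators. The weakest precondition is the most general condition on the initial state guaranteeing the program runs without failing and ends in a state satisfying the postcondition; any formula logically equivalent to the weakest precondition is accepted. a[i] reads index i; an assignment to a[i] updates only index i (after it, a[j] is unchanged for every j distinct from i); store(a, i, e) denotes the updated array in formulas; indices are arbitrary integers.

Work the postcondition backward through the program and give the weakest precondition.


Working backward. After the program, the postcondition s + 8 = tab[tot] + 8 -> (tab[pos] != 2 and s + s - 6 <= -8) must hold; in canonical form it is s = tab[tot] -> (tab[pos] != 2 and 2*s <= -2).
Before tab[1] := d - 5: s = store(tab, 1, d - 5)[tot] -> (store(tab, 1, d - 5)[pos] != 2 and 2*s <= -2)
Before skip: s = store(tab, 1, d - 5)[tot] -> (store(tab, 1, d - 5)[pos] != 2 and 2*s <= -2)
Before tab[tot] := s + 2*pos - 9: s = store(store(tab, tot, 2*pos + s - 9), 1, d - 5)[tot] -> (store(store(tab, tot, 2*pos + s - 9), 1, d - 5)[pos] != 2 and 2*s <= -2)
Answer: WP = s = store(store(tab, tot, 2*pos + s - 9), 1, d - 5)[tot] -> (store(store(tab, tot, 2*pos + s - 9), 1, d - 5)[pos] != 2 and 2*s <= -2)


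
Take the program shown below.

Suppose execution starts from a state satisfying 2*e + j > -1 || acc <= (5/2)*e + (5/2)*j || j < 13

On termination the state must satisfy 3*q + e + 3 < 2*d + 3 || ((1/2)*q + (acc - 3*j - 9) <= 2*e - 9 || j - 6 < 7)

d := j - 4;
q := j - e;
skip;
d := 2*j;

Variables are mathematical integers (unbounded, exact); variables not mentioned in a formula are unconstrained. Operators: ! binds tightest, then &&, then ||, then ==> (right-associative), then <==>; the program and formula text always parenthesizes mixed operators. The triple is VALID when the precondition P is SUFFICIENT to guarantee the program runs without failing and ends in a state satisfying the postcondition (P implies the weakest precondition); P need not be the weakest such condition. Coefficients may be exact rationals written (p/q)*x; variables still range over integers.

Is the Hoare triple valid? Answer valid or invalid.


Working backward. After the program, the postcondition 3*q + e + 3 < 2*d + 3 || ((1/2)*q + (acc - 3*j - 9) <= 2*e - 9 || j - 6 < 7) must hold; in canonical form it is e + 3*q < 2*d || acc + (1/2)*q <= 2*e + 3*j || j < 13.
Before d := 2*j: e + 3*q < 4*j || acc + (1/2)*q <= 2*e + 3*j || j < 13
Before skip: e + 3*q < 4*j || acc + (1/2)*q <= 2*e + 3*j || j < 13
Before q := j - e: 2*e + j > 0 || acc <= (5/2)*e + (5/2)*j || j < 13
Before d := j - 4: 2*e + j > 0 || acc <= (5/2)*e + (5/2)*j || j < 13
The weakest precondition is 2*e + j > 0 || acc <= (5/2)*e + (5/2)*j || j < 13.
Check whether 2*e + j > -1 || acc <= (5/2)*e + (5/2)*j || j < 13 implies it.
Countermodel: at the initial state acc = 18, e = -7, j = 14, the precondition holds but the weakest precondition fails.
Answer: invalid


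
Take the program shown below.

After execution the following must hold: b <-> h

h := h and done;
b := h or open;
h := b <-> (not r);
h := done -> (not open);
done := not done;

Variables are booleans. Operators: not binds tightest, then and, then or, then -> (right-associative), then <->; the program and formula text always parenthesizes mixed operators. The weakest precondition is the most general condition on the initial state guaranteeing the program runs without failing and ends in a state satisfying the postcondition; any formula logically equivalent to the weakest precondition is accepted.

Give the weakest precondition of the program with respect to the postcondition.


Working backward. After the program, b <-> h must hold.
Before done := not done: b <-> h
Before h := done -> (not open): b <-> (done -> (not open))
Before h := b <-> (not r): b <-> (done -> (not open))
Before b := h or open: (h or open) <-> (done -> (not open))
Before h := h and done: ((h and done) or open) <-> (done -> (not open))
Answer: WP = ((h and done) or open) <-> (done -> (not open))


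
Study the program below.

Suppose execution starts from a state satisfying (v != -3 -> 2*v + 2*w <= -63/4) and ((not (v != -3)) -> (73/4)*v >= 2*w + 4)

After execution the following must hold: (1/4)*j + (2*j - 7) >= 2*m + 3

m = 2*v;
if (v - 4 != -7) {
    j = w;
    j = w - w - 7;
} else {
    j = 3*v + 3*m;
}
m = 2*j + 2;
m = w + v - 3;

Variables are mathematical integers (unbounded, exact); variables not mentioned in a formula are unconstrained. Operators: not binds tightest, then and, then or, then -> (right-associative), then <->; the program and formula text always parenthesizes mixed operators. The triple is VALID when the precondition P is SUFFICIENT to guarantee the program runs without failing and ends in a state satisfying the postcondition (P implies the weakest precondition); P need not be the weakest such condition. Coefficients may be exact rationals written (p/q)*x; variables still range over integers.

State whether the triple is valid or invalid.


Working backward. After the program, the postcondition (1/4)*j + (2*j - 7) >= 2*m + 3 must hold; in canonical form it is (9/4)*j >= 2*m + 10.
Before m := w + v - 3: (9/4)*j >= 2*v + 2*w + 4
Before m := 2*j + 2: (9/4)*j >= 2*v + 2*w + 4
Then branch requires 2*v + 2*w <= -79/4; else branch requires (27/4)*m + (19/4)*v >= 2*w + 4.
Before the if: (v != -3 -> 2*v + 2*w <= -79/4) and ((not (v != -3)) -> (27/4)*m + (19/4)*v >= 2*w + 4)
Before m := 2*v: (v != -3 -> 2*v + 2*w <= -79/4) and ((not (v != -3)) -> (73/4)*v >= 2*w + 4)
The weakest precondition is (v != -3 -> 2*v + 2*w <= -79/4) and ((not (v != -3)) -> (73/4)*v >= 2*w + 4).
Check whether (v != -3 -> 2*v + 2*w <= -63/4) and ((not (v != -3)) -> (73/4)*v >= 2*w + 4) implies it.
Countermodel: at the initial state v = -2, w = -6, the precondition holds but the weakest precondition fails.
Answer: invalid


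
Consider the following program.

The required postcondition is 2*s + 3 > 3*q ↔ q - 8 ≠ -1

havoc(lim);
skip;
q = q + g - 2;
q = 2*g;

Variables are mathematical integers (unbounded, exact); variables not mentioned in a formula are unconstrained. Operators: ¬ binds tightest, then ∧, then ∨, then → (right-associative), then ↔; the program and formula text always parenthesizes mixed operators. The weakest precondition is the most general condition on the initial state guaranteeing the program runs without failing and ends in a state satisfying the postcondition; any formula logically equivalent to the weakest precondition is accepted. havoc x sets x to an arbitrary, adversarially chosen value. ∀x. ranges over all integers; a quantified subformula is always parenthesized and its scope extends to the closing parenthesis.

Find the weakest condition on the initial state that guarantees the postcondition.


Working backward. After the program, the postcondition 2*s + 3 > 3*q ↔ q - 8 ≠ -1 must hold; in canonical form it is 2*s > 3*q - 3 ↔ q ≠ 7.
Before q := 2*g: 2*s > 6*g - 3 ↔ 2*g ≠ 7
Before q := q + g - 2: 2*s > 6*g - 3 ↔ 2*g ≠ 7
Before skip: 2*s > 6*g - 3 ↔ 2*g ≠ 7
Before havoc lim: 2*s > 6*g - 3 ↔ 2*g ≠ 7
Answer: WP = 2*s > 6*g - 3 ↔ 2*g ≠ 7


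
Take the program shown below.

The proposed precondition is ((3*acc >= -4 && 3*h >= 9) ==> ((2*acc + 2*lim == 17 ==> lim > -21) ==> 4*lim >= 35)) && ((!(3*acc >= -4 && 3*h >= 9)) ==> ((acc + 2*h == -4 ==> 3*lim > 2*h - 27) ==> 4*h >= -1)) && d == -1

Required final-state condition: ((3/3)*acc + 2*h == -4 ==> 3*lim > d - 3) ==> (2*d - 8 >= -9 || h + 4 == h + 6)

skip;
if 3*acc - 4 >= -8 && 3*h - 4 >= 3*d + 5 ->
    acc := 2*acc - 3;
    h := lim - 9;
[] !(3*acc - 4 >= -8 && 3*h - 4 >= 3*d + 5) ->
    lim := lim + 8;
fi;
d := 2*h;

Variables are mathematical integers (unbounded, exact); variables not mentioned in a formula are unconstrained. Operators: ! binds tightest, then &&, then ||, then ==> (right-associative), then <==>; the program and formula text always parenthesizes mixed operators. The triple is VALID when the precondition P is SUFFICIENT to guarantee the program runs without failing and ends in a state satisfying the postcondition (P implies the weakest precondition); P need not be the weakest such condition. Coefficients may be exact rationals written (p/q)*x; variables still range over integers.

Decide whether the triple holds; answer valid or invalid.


Working backward. After the program, the postcondition ((3/3)*acc + 2*h == -4 ==> 3*lim > d - 3) ==> (2*d - 8 >= -9 || h + 4 == h + 6) must hold; in canonical form it is (acc + 2*h == -4 ==> 3*lim > d - 3) ==> 2*d >= -1.
Before d := 2*h: (acc + 2*h == -4 ==> 3*lim > 2*h - 3) ==> 4*h >= -1
Then branch requires (2*acc + 2*lim == 17 ==> lim > -21) ==> 4*lim >= 35; else branch requires (acc + 2*h == -4 ==> 3*lim > 2*h - 27) ==> 4*h >= -1.
Before the if: ((3*acc >= -4 && 3*h >= 3*d + 9) ==> ((2*acc + 2*lim == 17 ==> lim > -21) ==> 4*lim >= 35)) && ((!(3*acc >= -4 && 3*h >= 3*d + 9)) ==> ((acc + 2*h == -4 ==> 3*lim > 2*h - 27) ==> 4*h >= -1))
Before skip: ((3*acc >= -4 && 3*h >= 3*d + 9) ==> ((2*acc + 2*lim == 17 ==> lim > -21) ==> 4*lim >= 35)) && ((!(3*acc >= -4 && 3*h >= 3*d + 9)) ==> ((acc + 2*h == -4 ==> 3*lim > 2*h - 27) ==> 4*h >= -1))
The weakest precondition is ((3*acc >= -4 && 3*h >= 3*d + 9) ==> ((2*acc + 2*lim == 17 ==> lim > -21) ==> 4*lim >= 35)) && ((!(3*acc >= -4 && 3*h >= 3*d + 9)) ==> ((acc + 2*h == -4 ==> 3*lim > 2*h - 27) ==> 4*h >= -1)).
Check whether ((3*acc >= -4 && 3*h >= 9) ==> ((2*acc + 2*lim == 17 ==> lim > -21) ==> 4*lim >= 35)) && ((!(3*acc >= -4 && 3*h >= 9)) ==> ((acc + 2*h == -4 ==> 3*lim > 2*h - 27) ==> 4*h >= -1)) && d == -1 implies it.
Countermodel: at the initial state acc = 0, d = -1, h = 2, lim = 0, the precondition holds but the weakest precondition fails.
Answer: invalid


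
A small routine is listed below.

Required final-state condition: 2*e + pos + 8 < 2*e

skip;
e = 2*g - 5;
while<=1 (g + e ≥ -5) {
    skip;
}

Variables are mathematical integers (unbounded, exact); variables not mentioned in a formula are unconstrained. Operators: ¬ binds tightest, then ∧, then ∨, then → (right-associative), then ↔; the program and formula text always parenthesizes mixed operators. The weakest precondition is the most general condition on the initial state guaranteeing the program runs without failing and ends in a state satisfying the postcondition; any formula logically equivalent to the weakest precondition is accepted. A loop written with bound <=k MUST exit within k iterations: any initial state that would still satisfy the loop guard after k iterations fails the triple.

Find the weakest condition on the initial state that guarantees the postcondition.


Working backward. After the program, the postcondition 2*e + pos + 8 < 2*e must hold; in canonical form it is pos < -8.
Before the loop (bound <=1), unroll the exhaustion recursion (WP_0 = exit-now case; WP_j = one more guarded iteration, up to j = 1):
  WP_0: (¬(e + g ≥ -5)) ∧ pos < -8
  WP_1: (e + g ≥ -5 → ((¬(e + g ≥ -5)) ∧ pos < -8)) ∧ ((¬(e + g ≥ -5)) → pos < -8)
So before the loop: (e + g ≥ -5 → ((¬(e + g ≥ -5)) ∧ pos < -8)) ∧ ((¬(e + g ≥ -5)) → pos < -8)
Before e := 2*g - 5: (3*g ≥ 0 → ((¬(3*g ≥ 0)) ∧ pos < -8)) ∧ ((¬(3*g ≥ 0)) → pos < -8)
Before skip: (3*g ≥ 0 → ((¬(3*g ≥ 0)) ∧ pos < -8)) ∧ ((¬(3*g ≥ 0)) → pos < -8)
Answer: WP = (3*g ≥ 0 → ((¬(3*g ≥ 0)) ∧ pos < -8)) ∧ ((¬(3*g ≥ 0)) → pos < -8)


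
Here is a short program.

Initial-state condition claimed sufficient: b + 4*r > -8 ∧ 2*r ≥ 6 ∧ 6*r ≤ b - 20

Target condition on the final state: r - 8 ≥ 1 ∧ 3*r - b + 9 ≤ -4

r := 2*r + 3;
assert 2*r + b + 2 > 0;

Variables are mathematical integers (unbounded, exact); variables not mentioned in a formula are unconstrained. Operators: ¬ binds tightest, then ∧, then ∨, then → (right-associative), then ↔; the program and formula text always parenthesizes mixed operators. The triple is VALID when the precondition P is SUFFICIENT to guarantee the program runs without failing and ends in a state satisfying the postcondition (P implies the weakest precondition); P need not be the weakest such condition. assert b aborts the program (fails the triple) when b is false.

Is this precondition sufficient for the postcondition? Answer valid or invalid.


Working backward. After the program, the postcondition r - 8 ≥ 1 ∧ 3*r - b + 9 ≤ -4 must hold; in canonical form it is r ≥ 9 ∧ 3*r ≤ b - 13.
Before assert 2*r + b + 2 > 0: b + 2*r > -2 ∧ r ≥ 9 ∧ 3*r ≤ b - 13
Before r := 2*r + 3: b + 4*r > -8 ∧ 2*r ≥ 6 ∧ 6*r ≤ b - 22
The weakest precondition is b + 4*r > -8 ∧ 2*r ≥ 6 ∧ 6*r ≤ b - 22.
Check whether b + 4*r > -8 ∧ 2*r ≥ 6 ∧ 6*r ≤ b - 20 implies it.
Countermodel: at the initial state b = 38, r = 3, the precondition holds but the weakest precondition fails.
Answer: invalid


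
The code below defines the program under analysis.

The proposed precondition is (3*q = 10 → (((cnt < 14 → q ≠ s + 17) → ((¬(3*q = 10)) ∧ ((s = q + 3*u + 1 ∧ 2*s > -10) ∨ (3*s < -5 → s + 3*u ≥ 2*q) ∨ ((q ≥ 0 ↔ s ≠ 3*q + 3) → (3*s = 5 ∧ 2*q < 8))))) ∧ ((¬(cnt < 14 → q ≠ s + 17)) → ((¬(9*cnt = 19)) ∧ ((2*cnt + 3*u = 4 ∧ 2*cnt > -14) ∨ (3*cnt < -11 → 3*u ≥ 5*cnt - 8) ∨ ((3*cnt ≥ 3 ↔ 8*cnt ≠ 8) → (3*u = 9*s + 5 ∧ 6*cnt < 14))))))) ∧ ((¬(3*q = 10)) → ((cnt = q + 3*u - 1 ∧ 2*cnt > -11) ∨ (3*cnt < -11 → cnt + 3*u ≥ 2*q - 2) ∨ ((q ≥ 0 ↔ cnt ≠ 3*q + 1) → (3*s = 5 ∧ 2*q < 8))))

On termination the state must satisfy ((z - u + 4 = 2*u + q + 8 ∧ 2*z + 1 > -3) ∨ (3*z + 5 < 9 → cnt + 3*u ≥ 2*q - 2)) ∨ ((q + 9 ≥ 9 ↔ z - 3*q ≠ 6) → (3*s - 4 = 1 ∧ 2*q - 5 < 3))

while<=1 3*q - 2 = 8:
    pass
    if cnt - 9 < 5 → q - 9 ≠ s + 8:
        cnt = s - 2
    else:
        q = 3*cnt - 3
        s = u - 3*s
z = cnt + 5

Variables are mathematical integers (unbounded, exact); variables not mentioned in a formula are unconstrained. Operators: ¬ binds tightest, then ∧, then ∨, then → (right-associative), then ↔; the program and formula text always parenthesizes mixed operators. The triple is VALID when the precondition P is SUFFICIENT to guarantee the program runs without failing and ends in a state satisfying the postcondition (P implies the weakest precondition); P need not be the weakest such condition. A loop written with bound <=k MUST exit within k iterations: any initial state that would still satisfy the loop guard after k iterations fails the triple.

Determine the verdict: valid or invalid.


Working backward. After the program, the postcondition ((z - u + 4 = 2*u + q + 8 ∧ 2*z + 1 > -3) ∨ (3*z + 5 < 9 → cnt + 3*u ≥ 2*q - 2)) ∨ ((q + 9 ≥ 9 ↔ z - 3*q ≠ 6) → (3*s - 4 = 1 ∧ 2*q - 5 < 3)) must hold; in canonical form it is (z = q + 3*u + 4 ∧ 2*z > -4) ∨ (3*z < 4 → cnt + 3*u ≥ 2*q - 2) ∨ ((q ≥ 0 ↔ z ≠ 3*q + 6) → (3*s = 5 ∧ 2*q < 8)).
Before z := cnt + 5: (cnt = q + 3*u - 1 ∧ 2*cnt > -14) ∨ (3*cnt < -11 → cnt + 3*u ≥ 2*q - 2) ∨ ((q ≥ 0 ↔ cnt ≠ 3*q + 1) → (3*s = 5 ∧ 2*q < 8))
Before the loop (bound <=1), unroll the exhaustion recursion (WP_0 = exit-now case; WP_j = one more guarded iteration, up to j = 1):
  WP_0: (¬(3*q = 10)) ∧ ((cnt = q + 3*u - 1 ∧ 2*cnt > -14) ∨ (3*cnt < -11 → cnt + 3*u ≥ 2*q - 2) ∨ ((q ≥ 0 ↔ cnt ≠ 3*q + 1) → (3*s = 5 ∧ 2*q < 8)))
  WP_1: (3*q = 10 → (((cnt < 14 → q ≠ s + 17) → ((¬(3*q = 10)) ∧ ((s = q + 3*u + 1 ∧ 2*s > -10) ∨ (3*s < -5 → s + 3*u ≥ 2*q) ∨ ((q ≥ 0 ↔ s ≠ 3*q + 3) → (3*s = 5 ∧ 2*q < 8))))) ∧ ((¬(cnt < 14 → q ≠ s + 17)) → ((¬(9*cnt = 19)) ∧ ((2*cnt + 3*u = 4 ∧ 2*cnt > -14) ∨ (3*cnt < -11 → 3*u ≥ 5*cnt - 8) ∨ ((3*cnt ≥ 3 ↔ 8*cnt ≠ 8) → (3*u = 9*s + 5 ∧ 6*cnt < 14))))))) ∧ ((¬(3*q = 10)) → ((cnt = q + 3*u - 1 ∧ 2*cnt > -14) ∨ (3*cnt < -11 → cnt + 3*u ≥ 2*q - 2) ∨ ((q ≥ 0 ↔ cnt ≠ 3*q + 1) → (3*s = 5 ∧ 2*q < 8))))
So before the loop: (3*q = 10 → (((cnt < 14 → q ≠ s + 17) → ((¬(3*q = 10)) ∧ ((s = q + 3*u + 1 ∧ 2*s > -10) ∨ (3*s < -5 → s + 3*u ≥ 2*q) ∨ ((q ≥ 0 ↔ s ≠ 3*q + 3) → (3*s = 5 ∧ 2*q < 8))))) ∧ ((¬(cnt < 14 → q ≠ s + 17)) → ((¬(9*cnt = 19)) ∧ ((2*cnt + 3*u = 4 ∧ 2*cnt > -14) ∨ (3*cnt < -11 → 3*u ≥ 5*cnt - 8) ∨ ((3*cnt ≥ 3 ↔ 8*cnt ≠ 8) → (3*u = 9*s + 5 ∧ 6*cnt < 14))))))) ∧ ((¬(3*q = 10)) → ((cnt = q + 3*u - 1 ∧ 2*cnt > -14) ∨ (3*cnt < -11 → cnt + 3*u ≥ 2*q - 2) ∨ ((q ≥ 0 ↔ cnt ≠ 3*q + 1) → (3*s = 5 ∧ 2*q < 8))))
The weakest precondition is (3*q = 10 → (((cnt < 14 → q ≠ s + 17) → ((¬(3*q = 10)) ∧ ((s = q + 3*u + 1 ∧ 2*s > -10) ∨ (3*s < -5 → s + 3*u ≥ 2*q) ∨ ((q ≥ 0 ↔ s ≠ 3*q + 3) → (3*s = 5 ∧ 2*q < 8))))) ∧ ((¬(cnt < 14 → q ≠ s + 17)) → ((¬(9*cnt = 19)) ∧ ((2*cnt + 3*u = 4 ∧ 2*cnt > -14) ∨ (3*cnt < -11 → 3*u ≥ 5*cnt - 8) ∨ ((3*cnt ≥ 3 ↔ 8*cnt ≠ 8) → (3*u = 9*s + 5 ∧ 6*cnt < 14))))))) ∧ ((¬(3*q = 10)) → ((cnt = q + 3*u - 1 ∧ 2*cnt > -14) ∨ (3*cnt < -11 → cnt + 3*u ≥ 2*q - 2) ∨ ((q ≥ 0 ↔ cnt ≠ 3*q + 1) → (3*s = 5 ∧ 2*q < 8)))).
Check whether (3*q = 10 → (((cnt < 14 → q ≠ s + 17) → ((¬(3*q = 10)) ∧ ((s = q + 3*u + 1 ∧ 2*s > -10) ∨ (3*s < -5 → s + 3*u ≥ 2*q) ∨ ((q ≥ 0 ↔ s ≠ 3*q + 3) → (3*s = 5 ∧ 2*q < 8))))) ∧ ((¬(cnt < 14 → q ≠ s + 17)) → ((¬(9*cnt = 19)) ∧ ((2*cnt + 3*u = 4 ∧ 2*cnt > -14) ∨ (3*cnt < -11 → 3*u ≥ 5*cnt - 8) ∨ ((3*cnt ≥ 3 ↔ 8*cnt ≠ 8) → (3*u = 9*s + 5 ∧ 6*cnt < 14))))))) ∧ ((¬(3*q = 10)) → ((cnt = q + 3*u - 1 ∧ 2*cnt > -11) ∨ (3*cnt < -11 → cnt + 3*u ≥ 2*q - 2) ∨ ((q ≥ 0 ↔ cnt ≠ 3*q + 1) → (3*s = 5 ∧ 2*q < 8)))) implies it.
Every state satisfying the precondition satisfies the weakest precondition: the implication holds.
Answer: valid


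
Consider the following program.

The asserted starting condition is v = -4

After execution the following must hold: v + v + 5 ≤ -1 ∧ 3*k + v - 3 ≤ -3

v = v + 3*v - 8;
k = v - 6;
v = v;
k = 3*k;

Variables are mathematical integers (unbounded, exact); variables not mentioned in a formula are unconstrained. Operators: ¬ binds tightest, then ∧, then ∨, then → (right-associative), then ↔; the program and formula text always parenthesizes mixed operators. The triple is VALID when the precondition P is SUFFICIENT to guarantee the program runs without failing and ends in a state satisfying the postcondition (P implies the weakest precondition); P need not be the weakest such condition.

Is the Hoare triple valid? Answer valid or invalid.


Working backward. After the program, the postcondition v + v + 5 ≤ -1 ∧ 3*k + v - 3 ≤ -3 must hold; in canonical form it is 2*v ≤ -6 ∧ 3*k + v ≤ 0.
Before k := 3*k: 2*v ≤ -6 ∧ 9*k + v ≤ 0
Before v := v: 2*v ≤ -6 ∧ 9*k + v ≤ 0
Before k := v - 6: 2*v ≤ -6 ∧ 10*v ≤ 54
Before v := v + 3*v - 8: 8*v ≤ 10 ∧ 40*v ≤ 134
The weakest precondition is 8*v ≤ 10 ∧ 40*v ≤ 134.
Check whether v = -4 implies it.
Every state satisfying the precondition satisfies the weakest precondition: the implication holds.
Answer: valid


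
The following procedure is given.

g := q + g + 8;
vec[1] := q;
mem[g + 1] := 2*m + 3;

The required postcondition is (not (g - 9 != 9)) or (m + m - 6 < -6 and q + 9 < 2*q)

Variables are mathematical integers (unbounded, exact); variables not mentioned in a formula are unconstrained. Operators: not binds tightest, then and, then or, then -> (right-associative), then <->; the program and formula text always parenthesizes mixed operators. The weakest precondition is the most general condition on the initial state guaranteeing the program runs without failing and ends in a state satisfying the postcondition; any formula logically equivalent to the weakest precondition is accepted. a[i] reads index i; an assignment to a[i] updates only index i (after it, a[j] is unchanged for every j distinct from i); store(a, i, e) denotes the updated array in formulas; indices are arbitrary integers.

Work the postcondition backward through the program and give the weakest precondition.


Working backward. After the program, the postcondition (not (g - 9 != 9)) or (m + m - 6 < -6 and q + 9 < 2*q) must hold; in canonical form it is (not (g != 18)) or (2*m < 0 and q > 9).
Before mem[g + 1] := 2*m + 3: (not (g != 18)) or (2*m < 0 and q > 9)
Before vec[1] := q: (not (g != 18)) or (2*m < 0 and q > 9)
Before g := q + g + 8: (not (g + q != 10)) or (2*m < 0 and q > 9)
Answer: WP = (not (g + q != 10)) or (2*m < 0 and q > 9)


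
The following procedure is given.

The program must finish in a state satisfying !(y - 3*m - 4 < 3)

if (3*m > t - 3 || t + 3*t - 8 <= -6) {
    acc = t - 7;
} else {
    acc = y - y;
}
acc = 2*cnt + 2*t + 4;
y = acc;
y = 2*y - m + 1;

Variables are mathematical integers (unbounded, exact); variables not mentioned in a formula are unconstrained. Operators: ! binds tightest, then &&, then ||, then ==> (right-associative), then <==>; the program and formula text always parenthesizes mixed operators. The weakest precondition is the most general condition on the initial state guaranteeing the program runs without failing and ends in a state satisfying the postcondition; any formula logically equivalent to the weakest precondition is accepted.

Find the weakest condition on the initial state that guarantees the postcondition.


Working backward. After the program, the postcondition !(y - 3*m - 4 < 3) must hold; in canonical form it is !(y < 3*m + 7).
Before y := 2*y - m + 1: !(2*y < 4*m + 6)
Before y := acc: !(2*acc < 4*m + 6)
Before acc := 2*cnt + 2*t + 4: !(4*cnt + 4*t < 4*m - 2)
Then branch requires !(4*cnt + 4*t < 4*m - 2); else branch requires !(4*cnt + 4*t < 4*m - 2).
Before the if: ((3*m > t - 3 || 4*t <= 2) ==> (!(4*cnt + 4*t < 4*m - 2))) && ((!(3*m > t - 3 || 4*t <= 2)) ==> (!(4*cnt + 4*t < 4*m - 2)))
Answer: WP = ((3*m > t - 3 || 4*t <= 2) ==> (!(4*cnt + 4*t < 4*m - 2))) && ((!(3*m > t - 3 || 4*t <= 2)) ==> (!(4*cnt + 4*t < 4*m - 2)))


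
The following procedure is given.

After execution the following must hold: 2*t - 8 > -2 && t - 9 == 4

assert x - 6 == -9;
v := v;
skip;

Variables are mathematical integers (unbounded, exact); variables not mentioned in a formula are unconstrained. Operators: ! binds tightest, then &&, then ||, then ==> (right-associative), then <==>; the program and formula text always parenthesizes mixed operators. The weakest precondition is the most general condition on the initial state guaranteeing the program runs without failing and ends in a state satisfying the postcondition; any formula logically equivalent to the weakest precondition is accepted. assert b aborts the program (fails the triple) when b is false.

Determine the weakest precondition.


Working backward. After the program, the postcondition 2*t - 8 > -2 && t - 9 == 4 must hold; in canonical form it is 2*t > 6 && t == 13.
Before skip: 2*t > 6 && t == 13
Before v := v: 2*t > 6 && t == 13
Before assert x - 6 == -9: x == -3 && 2*t > 6 && t == 13
Answer: WP = x == -3 && 2*t > 6 && t == 13


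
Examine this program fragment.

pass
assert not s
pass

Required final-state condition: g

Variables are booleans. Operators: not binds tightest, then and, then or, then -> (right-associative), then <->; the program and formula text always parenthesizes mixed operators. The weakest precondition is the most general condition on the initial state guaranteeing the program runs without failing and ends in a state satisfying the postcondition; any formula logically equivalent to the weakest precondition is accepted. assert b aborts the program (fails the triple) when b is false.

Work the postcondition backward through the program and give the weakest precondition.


Working backward. After the program, g must hold.
Before skip: g
Before assert not s: (not s) and g
Before skip: (not s) and g
Answer: WP = (not s) and g


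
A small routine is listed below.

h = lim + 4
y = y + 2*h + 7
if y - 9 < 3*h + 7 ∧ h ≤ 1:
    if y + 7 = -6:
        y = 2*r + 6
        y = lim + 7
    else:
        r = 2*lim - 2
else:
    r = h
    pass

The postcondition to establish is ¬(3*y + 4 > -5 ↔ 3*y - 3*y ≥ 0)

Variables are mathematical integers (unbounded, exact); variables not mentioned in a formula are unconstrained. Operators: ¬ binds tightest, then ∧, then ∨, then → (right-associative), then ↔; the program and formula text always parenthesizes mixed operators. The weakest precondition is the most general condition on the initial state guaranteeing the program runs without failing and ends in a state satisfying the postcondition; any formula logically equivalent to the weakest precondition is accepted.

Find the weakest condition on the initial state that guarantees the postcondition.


Working backward. After the program, the postcondition ¬(3*y + 4 > -5 ↔ 3*y - 3*y ≥ 0) must hold; in canonical form it is ¬(3*y > -9).
Then branch requires (y = -13 → (¬(3*lim > -30))) ∧ ((¬(y = -13)) → (¬(3*y > -9))); else branch requires ¬(3*y > -9).
Before the if: ((y < 3*h + 16 ∧ h ≤ 1) → ((y = -13 → (¬(3*lim > -30))) ∧ ((¬(y = -13)) → (¬(3*y > -9))))) ∧ ((¬(y < 3*h + 16 ∧ h ≤ 1)) → (¬(3*y > -9)))
Before y := y + 2*h + 7: ((y < h + 9 ∧ h ≤ 1) → ((2*h + y = -20 → (¬(3*lim > -30))) ∧ ((¬(2*h + y = -20)) → (¬(6*h + 3*y > -30))))) ∧ ((¬(y < h + 9 ∧ h ≤ 1)) → (¬(6*h + 3*y > -30)))
Before h := lim + 4: ((y < lim + 13 ∧ lim ≤ -3) → ((2*lim + y = -28 → (¬(3*lim > -30))) ∧ ((¬(2*lim + y = -28)) → (¬(6*lim + 3*y > -54))))) ∧ ((¬(y < lim + 13 ∧ lim ≤ -3)) → (¬(6*lim + 3*y > -54)))
Answer: WP = ((y < lim + 13 ∧ lim ≤ -3) → ((2*lim + y = -28 → (¬(3*lim > -30))) ∧ ((¬(2*lim + y = -28)) → (¬(6*lim + 3*y > -54))))) ∧ ((¬(y < lim + 13 ∧ lim ≤ -3)) → (¬(6*lim + 3*y > -54)))


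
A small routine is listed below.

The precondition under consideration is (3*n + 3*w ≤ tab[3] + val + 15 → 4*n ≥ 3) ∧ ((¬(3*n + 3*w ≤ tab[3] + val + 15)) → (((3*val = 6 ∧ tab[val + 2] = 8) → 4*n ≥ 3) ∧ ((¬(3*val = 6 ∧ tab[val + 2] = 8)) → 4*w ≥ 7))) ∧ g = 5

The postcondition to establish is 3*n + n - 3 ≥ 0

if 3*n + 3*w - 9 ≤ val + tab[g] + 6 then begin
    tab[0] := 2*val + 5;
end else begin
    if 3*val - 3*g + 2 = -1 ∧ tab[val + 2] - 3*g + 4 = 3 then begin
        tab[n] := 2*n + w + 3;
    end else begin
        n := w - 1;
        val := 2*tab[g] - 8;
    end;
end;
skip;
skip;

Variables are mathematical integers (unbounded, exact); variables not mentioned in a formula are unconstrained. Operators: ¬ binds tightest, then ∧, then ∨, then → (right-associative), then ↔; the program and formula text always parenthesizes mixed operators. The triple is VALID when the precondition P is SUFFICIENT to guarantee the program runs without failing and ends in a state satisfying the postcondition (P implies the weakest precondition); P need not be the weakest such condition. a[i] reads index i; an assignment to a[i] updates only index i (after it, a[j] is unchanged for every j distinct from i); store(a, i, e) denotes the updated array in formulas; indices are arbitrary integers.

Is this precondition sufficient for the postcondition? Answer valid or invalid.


Working backward. After the program, the postcondition 3*n + n - 3 ≥ 0 must hold; in canonical form it is 4*n ≥ 3.
Before skip: 4*n ≥ 3
Before skip: 4*n ≥ 3
Then branch requires 4*n ≥ 3; else branch requires ((3*val = 3*g - 3 ∧ tab[val + 2] = 3*g - 1) → 4*n ≥ 3) ∧ ((¬(3*val = 3*g - 3 ∧ tab[val + 2] = 3*g - 1)) → 4*w ≥ 7).
Before the if: (3*n + 3*w ≤ tab[g] + val + 15 → 4*n ≥ 3) ∧ ((¬(3*n + 3*w ≤ tab[g] + val + 15)) → (((3*val = 3*g - 3 ∧ tab[val + 2] = 3*g - 1) → 4*n ≥ 3) ∧ ((¬(3*val = 3*g - 3 ∧ tab[val + 2] = 3*g - 1)) → 4*w ≥ 7)))
The weakest precondition is (3*n + 3*w ≤ tab[g] + val + 15 → 4*n ≥ 3) ∧ ((¬(3*n + 3*w ≤ tab[g] + val + 15)) → (((3*val = 3*g - 3 ∧ tab[val + 2] = 3*g - 1) → 4*n ≥ 3) ∧ ((¬(3*val = 3*g - 3 ∧ tab[val + 2] = 3*g - 1)) → 4*w ≥ 7))).
Check whether (3*n + 3*w ≤ tab[3] + val + 15 → 4*n ≥ 3) ∧ ((¬(3*n + 3*w ≤ tab[3] + val + 15)) → (((3*val = 6 ∧ tab[val + 2] = 8) → 4*n ≥ 3) ∧ ((¬(3*val = 6 ∧ tab[val + 2] = 8)) → 4*w ≥ 7))) ∧ g = 5 implies it.
Countermodel: at the initial state g = 5, n = 1, tab = {[3] = 0, [5] = -18, [7] = 0, elsewhere 0}, val = 5, w = 0, the precondition holds but the weakest precondition fails.
Answer: invalid


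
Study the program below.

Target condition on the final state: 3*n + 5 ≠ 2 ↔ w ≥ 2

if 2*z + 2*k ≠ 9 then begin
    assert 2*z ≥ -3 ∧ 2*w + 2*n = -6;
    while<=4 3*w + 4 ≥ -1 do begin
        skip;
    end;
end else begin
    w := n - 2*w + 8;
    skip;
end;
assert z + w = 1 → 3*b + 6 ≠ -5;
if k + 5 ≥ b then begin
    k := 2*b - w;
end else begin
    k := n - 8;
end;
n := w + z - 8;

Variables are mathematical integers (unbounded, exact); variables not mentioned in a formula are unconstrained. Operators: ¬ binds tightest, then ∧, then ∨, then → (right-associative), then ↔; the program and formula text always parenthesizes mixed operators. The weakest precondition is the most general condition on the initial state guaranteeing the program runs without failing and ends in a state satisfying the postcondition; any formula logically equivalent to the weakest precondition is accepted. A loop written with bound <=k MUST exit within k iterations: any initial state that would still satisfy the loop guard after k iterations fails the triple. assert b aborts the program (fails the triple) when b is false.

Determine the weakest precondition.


Working backward. After the program, the postcondition 3*n + 5 ≠ 2 ↔ w ≥ 2 must hold; in canonical form it is 3*n ≠ -3 ↔ w ≥ 2.
Before n := w + z - 8: 3*w + 3*z ≠ 21 ↔ w ≥ 2
Then branch requires 3*w + 3*z ≠ 21 ↔ w ≥ 2; else branch requires 3*w + 3*z ≠ 21 ↔ w ≥ 2.
Before the if: (k ≥ b - 5 → (3*w + 3*z ≠ 21 ↔ w ≥ 2)) ∧ ((¬(k ≥ b - 5)) → (3*w + 3*z ≠ 21 ↔ w ≥ 2))
Before assert z + w = 1 → 3*b + 6 ≠ -5: (w + z = 1 → 3*b ≠ -11) ∧ (k ≥ b - 5 → (3*w + 3*z ≠ 21 ↔ w ≥ 2)) ∧ ((¬(k ≥ b - 5)) → (3*w + 3*z ≠ 21 ↔ w ≥ 2))
Then branch requires 2*z ≥ -3 ∧ 2*n + 2*w = -6 ∧ (3*w ≥ -5 → ((3*w ≥ -5 → ((3*w ≥ -5 → ((3*w ≥ -5 → ((¬(3*w ≥ -5)) ∧ (w + z = 1 → 3*b ≠ -11) ∧ (k ≥ b - 5 → (3*w + 3*z ≠ 21 ↔ w ≥ 2)) ∧ ((¬(k ≥ b - 5)) → (3*w + 3*z ≠ 21 ↔ w ≥ 2)))) ∧ ((¬(3*w ≥ -5)) → ((w + z = 1 → 3*b ≠ -11) ∧ (k ≥ b - 5 → (3*w + 3*z ≠ 21 ↔ w ≥ 2)) ∧ ((¬(k ≥ b - 5)) → (3*w + 3*z ≠ 21 ↔ w ≥ 2)))))) ∧ ((¬(3*w ≥ -5)) → ((w + z = 1 → 3*b ≠ -11) ∧ (k ≥ b - 5 → (3*w + 3*z ≠ 21 ↔ w ≥ 2)) ∧ ((¬(k ≥ b - 5)) → (3*w + 3*z ≠ 21 ↔ w ≥ 2)))))) ∧ ((¬(3*w ≥ -5)) → ((w + z = 1 → 3*b ≠ -11) ∧ (k ≥ b - 5 → (3*w + 3*z ≠ 21 ↔ w ≥ 2)) ∧ ((¬(k ≥ b - 5)) → (3*w + 3*z ≠ 21 ↔ w ≥ 2)))))) ∧ ((¬(3*w ≥ -5)) → ((w + z = 1 → 3*b ≠ -11) ∧ (k ≥ b - 5 → (3*w + 3*z ≠ 21 ↔ w ≥ 2)) ∧ ((¬(k ≥ b - 5)) → (3*w + 3*z ≠ 21 ↔ w ≥ 2)))); else branch requires (n + z = 2*w - 7 → 3*b ≠ -11) ∧ (k ≥ b - 5 → (3*n + 3*z ≠ 6*w - 3 ↔ n ≥ 2*w - 6)) ∧ ((¬(k ≥ b - 5)) → (3*n + 3*z ≠ 6*w - 3 ↔ n ≥ 2*w - 6)).
Before the if: (2*k + 2*z ≠ 9 → (2*z ≥ -3 ∧ 2*n + 2*w = -6 ∧ (3*w ≥ -5 → ((3*w ≥ -5 → ((3*w ≥ -5 → ((3*w ≥ -5 → ((¬(3*w ≥ -5)) ∧ (w + z = 1 → 3*b ≠ -11) ∧ (k ≥ b - 5 → (3*w + 3*z ≠ 21 ↔ w ≥ 2)) ∧ ((¬(k ≥ b - 5)) → (3*w + 3*z ≠ 21 ↔ w ≥ 2)))) ∧ ((¬(3*w ≥ -5)) → ((w + z = 1 → 3*b ≠ -11) ∧ (k ≥ b - 5 → (3*w + 3*z ≠ 21 ↔ w ≥ 2)) ∧ ((¬(k ≥ b - 5)) → (3*w + 3*z ≠ 21 ↔ w ≥ 2)))))) ∧ ((¬(3*w ≥ -5)) → ((w + z = 1 → 3*b ≠ -11) ∧ (k ≥ b - 5 → (3*w + 3*z ≠ 21 ↔ w ≥ 2)) ∧ ((¬(k ≥ b - 5)) → (3*w + 3*z ≠ 21 ↔ w ≥ 2)))))) ∧ ((¬(3*w ≥ -5)) → ((w + z = 1 → 3*b ≠ -11) ∧ (k ≥ b - 5 → (3*w + 3*z ≠ 21 ↔ w ≥ 2)) ∧ ((¬(k ≥ b - 5)) → (3*w + 3*z ≠ 21 ↔ w ≥ 2)))))) ∧ ((¬(3*w ≥ -5)) → ((w + z = 1 → 3*b ≠ -11) ∧ (k ≥ b - 5 → (3*w + 3*z ≠ 21 ↔ w ≥ 2)) ∧ ((¬(k ≥ b - 5)) → (3*w + 3*z ≠ 21 ↔ w ≥ 2)))))) ∧ ((¬(2*k + 2*z ≠ 9)) → ((n + z = 2*w - 7 → 3*b ≠ -11) ∧ (k ≥ b - 5 → (3*n + 3*z ≠ 6*w - 3 ↔ n ≥ 2*w - 6)) ∧ ((¬(k ≥ b - 5)) → (3*n + 3*z ≠ 6*w - 3 ↔ n ≥ 2*w - 6))))
Answer: WP = (2*k + 2*z ≠ 9 → (2*z ≥ -3 ∧ 2*n + 2*w = -6 ∧ (3*w ≥ -5 → ((3*w ≥ -5 → ((3*w ≥ -5 → ((3*w ≥ -5 → ((¬(3*w ≥ -5)) ∧ (w + z = 1 → 3*b ≠ -11) ∧ (k ≥ b - 5 → (3*w + 3*z ≠ 21 ↔ w ≥ 2)) ∧ ((¬(k ≥ b - 5)) → (3*w + 3*z ≠ 21 ↔ w ≥ 2)))) ∧ ((¬(3*w ≥ -5)) → ((w + z = 1 → 3*b ≠ -11) ∧ (k ≥ b - 5 → (3*w + 3*z ≠ 21 ↔ w ≥ 2)) ∧ ((¬(k ≥ b - 5)) → (3*w + 3*z ≠ 21 ↔ w ≥ 2)))))) ∧ ((¬(3*w ≥ -5)) → ((w + z = 1 → 3*b ≠ -11) ∧ (k ≥ b - 5 → (3*w + 3*z ≠ 21 ↔ w ≥ 2)) ∧ ((¬(k ≥ b - 5)) → (3*w + 3*z ≠ 21 ↔ w ≥ 2)))))) ∧ ((¬(3*w ≥ -5)) → ((w + z = 1 → 3*b ≠ -11) ∧ (k ≥ b - 5 → (3*w + 3*z ≠ 21 ↔ w ≥ 2)) ∧ ((¬(k ≥ b - 5)) → (3*w + 3*z ≠ 21 ↔ w ≥ 2)))))) ∧ ((¬(3*w ≥ -5)) → ((w + z = 1 → 3*b ≠ -11) ∧ (k ≥ b - 5 → (3*w + 3*z ≠ 21 ↔ w ≥ 2)) ∧ ((¬(k ≥ b - 5)) → (3*w + 3*z ≠ 21 ↔ w ≥ 2)))))) ∧ ((¬(2*k + 2*z ≠ 9)) → ((n + z = 2*w - 7 → 3*b ≠ -11) ∧ (k ≥ b - 5 → (3*n + 3*z ≠ 6*w - 3 ↔ n ≥ 2*w - 6)) ∧ ((¬(k ≥ b - 5)) → (3*n + 3*z ≠ 6*w - 3 ↔ n ≥ 2*w - 6))))


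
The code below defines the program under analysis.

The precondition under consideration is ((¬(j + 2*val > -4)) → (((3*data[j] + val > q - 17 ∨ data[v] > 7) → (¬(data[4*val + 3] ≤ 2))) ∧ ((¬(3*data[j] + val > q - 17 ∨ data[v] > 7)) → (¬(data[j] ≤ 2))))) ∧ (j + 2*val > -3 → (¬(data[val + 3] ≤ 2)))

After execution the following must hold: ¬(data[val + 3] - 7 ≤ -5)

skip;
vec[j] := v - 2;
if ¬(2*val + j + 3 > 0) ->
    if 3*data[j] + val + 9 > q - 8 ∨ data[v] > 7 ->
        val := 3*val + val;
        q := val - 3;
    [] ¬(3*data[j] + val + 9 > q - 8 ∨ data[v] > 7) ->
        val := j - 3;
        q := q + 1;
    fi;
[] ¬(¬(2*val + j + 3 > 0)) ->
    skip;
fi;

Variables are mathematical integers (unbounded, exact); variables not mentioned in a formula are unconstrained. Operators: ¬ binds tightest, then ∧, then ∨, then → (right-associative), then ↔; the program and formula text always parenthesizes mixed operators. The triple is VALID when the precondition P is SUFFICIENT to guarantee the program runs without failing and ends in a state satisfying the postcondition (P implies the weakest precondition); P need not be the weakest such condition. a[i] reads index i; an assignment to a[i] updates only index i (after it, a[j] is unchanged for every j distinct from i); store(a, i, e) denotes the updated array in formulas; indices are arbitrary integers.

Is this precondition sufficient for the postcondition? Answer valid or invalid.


Working backward. After the program, the postcondition ¬(data[val + 3] - 7 ≤ -5) must hold; in canonical form it is ¬(data[val + 3] ≤ 2).
Then branch requires ((3*data[j] + val > q - 17 ∨ data[v] > 7) → (¬(data[4*val + 3] ≤ 2))) ∧ ((¬(3*data[j] + val > q - 17 ∨ data[v] > 7)) → (¬(data[j] ≤ 2))); else branch requires ¬(data[val + 3] ≤ 2).
Before the if: ((¬(j + 2*val > -3)) → (((3*data[j] + val > q - 17 ∨ data[v] > 7) → (¬(data[4*val + 3] ≤ 2))) ∧ ((¬(3*data[j] + val > q - 17 ∨ data[v] > 7)) → (¬(data[j] ≤ 2))))) ∧ (j + 2*val > -3 → (¬(data[val + 3] ≤ 2)))
Before vec[j] := v - 2: ((¬(j + 2*val > -3)) → (((3*data[j] + val > q - 17 ∨ data[v] > 7) → (¬(data[4*val + 3] ≤ 2))) ∧ ((¬(3*data[j] + val > q - 17 ∨ data[v] > 7)) → (¬(data[j] ≤ 2))))) ∧ (j + 2*val > -3 → (¬(data[val + 3] ≤ 2)))
Before skip: ((¬(j + 2*val > -3)) → (((3*data[j] + val > q - 17 ∨ data[v] > 7) → (¬(data[4*val + 3] ≤ 2))) ∧ ((¬(3*data[j] + val > q - 17 ∨ data[v] > 7)) → (¬(data[j] ≤ 2))))) ∧ (j + 2*val > -3 → (¬(data[val + 3] ≤ 2)))
The weakest precondition is ((¬(j + 2*val > -3)) → (((3*data[j] + val > q - 17 ∨ data[v] > 7) → (¬(data[4*val + 3] ≤ 2))) ∧ ((¬(3*data[j] + val > q - 17 ∨ data[v] > 7)) → (¬(data[j] ≤ 2))))) ∧ (j + 2*val > -3 → (¬(data[val + 3] ≤ 2))).
Check whether ((¬(j + 2*val > -4)) → (((3*data[j] + val > q - 17 ∨ data[v] > 7) → (¬(data[4*val + 3] ≤ 2))) ∧ ((¬(3*data[j] + val > q - 17 ∨ data[v] > 7)) → (¬(data[j] ≤ 2))))) ∧ (j + 2*val > -3 → (¬(data[val + 3] ≤ 2))) implies it.
Countermodel: at the initial state data = {[-3] = 0, [3] = -15215, [5] = -15215, elsewhere -15215}, j = -3, q = 17, v = 5, val = 0, the precondition holds but the weakest precondition fails.
Answer: invalid


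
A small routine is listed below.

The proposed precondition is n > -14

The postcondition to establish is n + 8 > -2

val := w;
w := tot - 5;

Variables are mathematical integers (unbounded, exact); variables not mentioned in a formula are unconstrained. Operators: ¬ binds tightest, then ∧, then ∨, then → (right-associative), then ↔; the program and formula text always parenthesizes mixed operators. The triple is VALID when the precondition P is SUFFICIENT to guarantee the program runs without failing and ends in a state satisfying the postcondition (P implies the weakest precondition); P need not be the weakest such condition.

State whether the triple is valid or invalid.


Working backward. After the program, the postcondition n + 8 > -2 must hold; in canonical form it is n > -10.
Before w := tot - 5: n > -10
Before val := w: n > -10
The weakest precondition is n > -10.
Check whether n > -14 implies it.
Countermodel: at the initial state n = -13, the precondition holds but the weakest precondition fails.
Answer: invalid


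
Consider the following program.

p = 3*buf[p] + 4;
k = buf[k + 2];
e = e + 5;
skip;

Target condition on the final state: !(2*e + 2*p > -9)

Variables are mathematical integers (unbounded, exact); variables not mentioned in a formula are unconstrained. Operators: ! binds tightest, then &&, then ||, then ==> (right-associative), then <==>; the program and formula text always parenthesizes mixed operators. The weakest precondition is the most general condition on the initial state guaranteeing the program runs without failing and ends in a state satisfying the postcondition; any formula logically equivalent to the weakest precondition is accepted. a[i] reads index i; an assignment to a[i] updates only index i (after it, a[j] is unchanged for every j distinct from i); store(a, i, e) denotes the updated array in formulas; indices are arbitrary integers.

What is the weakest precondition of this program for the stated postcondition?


Working backward. After the program, !(2*e + 2*p > -9) must hold.
Before skip: !(2*e + 2*p > -9)
Before e := e + 5: !(2*e + 2*p > -19)
Before k := buf[k + 2]: !(2*e + 2*p > -19)
Before p := 3*buf[p] + 4: !(6*buf[p] + 2*e > -27)
Answer: WP = !(6*buf[p] + 2*e > -27)


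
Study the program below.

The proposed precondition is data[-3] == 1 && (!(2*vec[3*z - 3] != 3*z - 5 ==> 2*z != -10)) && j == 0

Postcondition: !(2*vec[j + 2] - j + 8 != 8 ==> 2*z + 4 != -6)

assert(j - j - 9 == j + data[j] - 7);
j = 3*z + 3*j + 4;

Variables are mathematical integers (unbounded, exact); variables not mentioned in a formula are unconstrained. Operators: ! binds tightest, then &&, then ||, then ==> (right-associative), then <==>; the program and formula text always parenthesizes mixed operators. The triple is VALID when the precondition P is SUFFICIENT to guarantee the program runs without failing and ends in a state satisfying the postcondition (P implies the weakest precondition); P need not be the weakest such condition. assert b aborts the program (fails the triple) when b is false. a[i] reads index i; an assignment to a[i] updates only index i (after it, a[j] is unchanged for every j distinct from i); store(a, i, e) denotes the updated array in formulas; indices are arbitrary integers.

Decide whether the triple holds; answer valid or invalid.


Working backward. After the program, the postcondition !(2*vec[j + 2] - j + 8 != 8 ==> 2*z + 4 != -6) must hold; in canonical form it is !(2*vec[j + 2] != j ==> 2*z != -10).
Before j := 3*z + 3*j + 4: !(2*vec[3*j + 3*z + 6] != 3*j + 3*z + 4 ==> 2*z != -10)
Before assert j - j - 9 == j + data[j] - 7: data[j] + j == -2 && (!(2*vec[3*j + 3*z + 6] != 3*j + 3*z + 4 ==> 2*z != -10))
The weakest precondition is data[j] + j == -2 && (!(2*vec[3*j + 3*z + 6] != 3*j + 3*z + 4 ==> 2*z != -10)).
Check whether data[-3] == 1 && (!(2*vec[3*z - 3] != 3*z - 5 ==> 2*z != -10)) && j == 0 implies it.
Countermodel: at the initial state data = {[-18] = 1, [-9] = 1, [-3] = 1, [0] = 2, elsewhere 1}, j = 0, vec = {[-18] = -9, [-9] = -9, [-3] = -9, [0] = -9, elsewhere -9}, z = -5, the precondition holds but the weakest precondition fails.
Answer: invalid
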